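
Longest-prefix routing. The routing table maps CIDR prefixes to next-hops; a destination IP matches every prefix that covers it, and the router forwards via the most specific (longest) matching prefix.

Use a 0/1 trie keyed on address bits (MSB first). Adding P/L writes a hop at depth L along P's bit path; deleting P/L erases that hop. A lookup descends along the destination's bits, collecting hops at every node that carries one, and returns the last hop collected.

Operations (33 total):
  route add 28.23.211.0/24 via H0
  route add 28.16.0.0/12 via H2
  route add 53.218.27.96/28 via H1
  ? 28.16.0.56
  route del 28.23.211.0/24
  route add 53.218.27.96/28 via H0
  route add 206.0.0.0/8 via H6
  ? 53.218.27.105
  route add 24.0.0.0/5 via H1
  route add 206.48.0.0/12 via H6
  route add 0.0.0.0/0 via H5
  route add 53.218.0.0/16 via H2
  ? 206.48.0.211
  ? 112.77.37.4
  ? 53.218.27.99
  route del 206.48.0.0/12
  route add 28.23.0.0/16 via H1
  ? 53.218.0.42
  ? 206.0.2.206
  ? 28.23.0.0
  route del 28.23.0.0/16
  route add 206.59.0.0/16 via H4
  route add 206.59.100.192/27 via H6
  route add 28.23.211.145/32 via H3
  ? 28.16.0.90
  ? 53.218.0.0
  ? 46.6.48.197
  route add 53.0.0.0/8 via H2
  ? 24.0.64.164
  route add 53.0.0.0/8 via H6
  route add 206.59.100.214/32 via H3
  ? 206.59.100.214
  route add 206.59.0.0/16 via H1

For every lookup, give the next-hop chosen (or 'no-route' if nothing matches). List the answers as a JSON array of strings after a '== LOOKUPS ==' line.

Trace:
  add 28.23.211.0/24 -> H0 at depth 24
  add 28.16.0.0/12 -> H2 at depth 12
  add 53.218.27.96/28 -> H1 at depth 28
  Q 28.16.0.56: descend 0001110000010 ; hops seen [H2] ; pick H2
  - 28.23.211.0/24 clear@24
  add 53.218.27.96/28 -> H0 at depth 28
  add 206.0.0.0/8 -> H6 at depth 8
  Q 53.218.27.105: descend 0011010111011010000110110110 ; hops seen [H0] ; pick H0
  add 24.0.0.0/5 -> H1 at depth 5
  add 206.48.0.0/12 -> H6 at depth 12
  add 0.0.0.0/0 -> H5 at depth 0
  add 53.218.0.0/16 -> H2 at depth 16
  Q 206.48.0.211: descend 110011100011 ; hops seen [H5,H6,H6] ; pick H6
  Q 112.77.37.4: descend 0 ; hops seen [H5] ; pick H5
  Q 53.218.27.99: descend 0011010111011010000110110110 ; hops seen [H5,H2,H0] ; pick H0
  - 206.48.0.0/12 clear@12
  add 28.23.0.0/16 -> H1 at depth 16
  Q 53.218.0.42: descend 0011010111011010000 ; hops seen [H5,H2] ; pick H2
  Q 206.0.2.206: descend 1100111000 ; hops seen [H5,H6] ; pick H6
  Q 28.23.0.0: descend 0001110000010111 ; hops seen [H5,H1,H2,H1] ; pick H1
  - 28.23.0.0/16 clear@16
  add 206.59.0.0/16 -> H4 at depth 16
  add 206.59.100.192/27 -> H6 at depth 27
  add 28.23.211.145/32 -> H3 at depth 32
  Q 28.16.0.90: descend 0001110000010 ; hops seen [H5,H1,H2] ; pick H2
  Q 53.218.0.0: descend 0011010111011010000 ; hops seen [H5,H2] ; pick H2
  Q 46.6.48.197: descend 001 ; hops seen [H5] ; pick H5
  add 53.0.0.0/8 -> H2 at depth 8
  Q 24.0.64.164: descend 00011 ; hops seen [H5,H1] ; pick H1
  add 53.0.0.0/8 -> H6 at depth 8
  add 206.59.100.214/32 -> H3 at depth 32
  Q 206.59.100.214: descend 11001110001110110110010011010110 ; hops seen [H5,H6,H4,H6,H3] ; pick H3
  add 206.59.0.0/16 -> H1 at depth 16

== LOOKUPS ==
["H2","H0","H6","H5","H0","H2","H6","H1","H2","H2","H5","H1","H3"]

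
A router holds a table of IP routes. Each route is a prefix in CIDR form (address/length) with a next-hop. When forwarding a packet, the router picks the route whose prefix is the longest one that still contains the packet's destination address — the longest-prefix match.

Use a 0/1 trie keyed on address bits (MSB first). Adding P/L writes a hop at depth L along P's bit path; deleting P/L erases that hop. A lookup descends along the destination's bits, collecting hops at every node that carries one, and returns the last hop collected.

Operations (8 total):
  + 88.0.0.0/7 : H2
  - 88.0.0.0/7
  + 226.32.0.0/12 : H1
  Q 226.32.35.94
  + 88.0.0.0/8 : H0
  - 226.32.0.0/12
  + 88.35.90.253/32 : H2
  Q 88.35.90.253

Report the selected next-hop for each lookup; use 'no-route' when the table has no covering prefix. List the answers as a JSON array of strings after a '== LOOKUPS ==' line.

Trace:
  add 88.0.0.0/7 -> H2 at depth 7
  - 88.0.0.0/7 clear@7
  add 226.32.0.0/12 -> H1 at depth 12
  ? 226.32.35.94  path d0:-→d1:-→d2:-→d3:-→d4:-→d5:-→d6:-→d7:-→d8:-→d9:-→d10:-→d11:-→d12:H1  best=H1
  add 88.0.0.0/8 -> H0 at depth 8
  - 226.32.0.0/12 clear@12
  add 88.35.90.253/32 -> H2 at depth 32
  ? 88.35.90.253  path d0:-→d1:-→d2:-→d3:-→d4:-→d5:-→d6:-→d7:-→d8:H0→d9:-→d10:-→d11:-→d12:-→d13:-→d14:-→d15:-→d16:-→d17:-→d18:-→d19:-→d20:-→d21:-→d22:-→d23:-→d24:-→d25:-→d26:-→d27:-→d28:-→d29:-→d30:-→d31:-→d32:H2  best=H2

== LOOKUPS ==
["H1","H2"]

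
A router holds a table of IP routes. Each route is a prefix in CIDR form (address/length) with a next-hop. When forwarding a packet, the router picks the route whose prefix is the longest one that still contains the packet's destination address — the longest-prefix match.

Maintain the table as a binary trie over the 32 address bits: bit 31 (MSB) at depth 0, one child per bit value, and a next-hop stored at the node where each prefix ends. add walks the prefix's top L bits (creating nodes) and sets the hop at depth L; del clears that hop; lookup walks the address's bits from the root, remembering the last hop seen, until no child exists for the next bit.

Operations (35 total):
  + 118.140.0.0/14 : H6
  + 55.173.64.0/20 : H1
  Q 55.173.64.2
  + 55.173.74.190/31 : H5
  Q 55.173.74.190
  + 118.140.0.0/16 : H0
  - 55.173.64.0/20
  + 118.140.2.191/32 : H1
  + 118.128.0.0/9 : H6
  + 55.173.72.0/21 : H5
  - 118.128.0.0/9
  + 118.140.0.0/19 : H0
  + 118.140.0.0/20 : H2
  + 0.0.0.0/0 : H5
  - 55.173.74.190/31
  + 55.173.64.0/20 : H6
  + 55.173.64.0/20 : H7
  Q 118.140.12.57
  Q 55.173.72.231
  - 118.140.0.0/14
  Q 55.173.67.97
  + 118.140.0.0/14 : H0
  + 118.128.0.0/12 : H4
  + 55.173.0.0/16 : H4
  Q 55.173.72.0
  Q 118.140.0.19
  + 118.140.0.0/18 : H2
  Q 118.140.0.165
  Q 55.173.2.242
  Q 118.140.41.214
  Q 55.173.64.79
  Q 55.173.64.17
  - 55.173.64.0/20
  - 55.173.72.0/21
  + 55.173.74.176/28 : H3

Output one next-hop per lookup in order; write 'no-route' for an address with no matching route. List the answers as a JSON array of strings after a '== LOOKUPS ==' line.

Process each operation:
  add 118.140.0.0/14 -> H6 at depth 14
  add 55.173.64.0/20 -> H1 at depth 20
  Q 55.173.64.2: descend 00110111101011010100 ; hops seen [H1] ; pick H1
  add 55.173.74.190/31 -> H5 at depth 31
  Q 55.173.74.190: descend 0011011110101101010010101011111 ; hops seen [H1,H5] ; pick H5
  add 118.140.0.0/16 -> H0 at depth 16
  del 55.173.64.0/20 (clear depth 20)
  add 118.140.2.191/32 -> H1 at depth 32
  add 118.128.0.0/9 -> H6 at depth 9
  add 55.173.72.0/21 -> H5 at depth 21
  del 118.128.0.0/9 (clear depth 9)
  add 118.140.0.0/19 -> H0 at depth 19
  add 118.140.0.0/20 -> H2 at depth 20
  add 0.0.0.0/0 -> H5 at depth 0
  del 55.173.74.190/31 (clear depth 31)
  add 55.173.64.0/20 -> H6 at depth 20
  add 55.173.64.0/20 -> H7 at depth 20
  Q 118.140.12.57: descend 01110110100011000000 ; hops seen [H5,H6,H0,H0,H2] ; pick H2
  Q 55.173.72.231: descend 0011011110101101010010 ; hops seen [H5,H7,H5] ; pick H5
  del 118.140.0.0/14 (clear depth 14)
  Q 55.173.67.97: descend 00110111101011010100 ; hops seen [H5,H7] ; pick H7
  add 118.140.0.0/14 -> H0 at depth 14
  add 118.128.0.0/12 -> H4 at depth 12
  add 55.173.0.0/16 -> H4 at depth 16
  Q 55.173.72.0: descend 0011011110101101010010 ; hops seen [H5,H4,H7,H5] ; pick H5
  Q 118.140.0.19: descend 0111011010001100000000 ; hops seen [H5,H4,H0,H0,H0,H2] ; pick H2
  add 118.140.0.0/18 -> H2 at depth 18
  Q 118.140.0.165: descend 0111011010001100000000 ; hops seen [H5,H4,H0,H0,H2,H0,H2] ; pick H2
  Q 55.173.2.242: descend 00110111101011010 ; hops seen [H5,H4] ; pick H4
  Q 118.140.41.214: descend 011101101000110000 ; hops seen [H5,H4,H0,H0,H2] ; pick H2
  Q 55.173.64.79: descend 00110111101011010100 ; hops seen [H5,H4,H7] ; pick H7
  Q 55.173.64.17: descend 00110111101011010100 ; hops seen [H5,H4,H7] ; pick H7
  del 55.173.64.0/20 (clear depth 20)
  del 55.173.72.0/21 (clear depth 21)
  add 55.173.74.176/28 -> H3 at depth 28

== LOOKUPS ==
["H1","H5","H2","H5","H7","H5","H2","H2","H4","H2","H7","H7"]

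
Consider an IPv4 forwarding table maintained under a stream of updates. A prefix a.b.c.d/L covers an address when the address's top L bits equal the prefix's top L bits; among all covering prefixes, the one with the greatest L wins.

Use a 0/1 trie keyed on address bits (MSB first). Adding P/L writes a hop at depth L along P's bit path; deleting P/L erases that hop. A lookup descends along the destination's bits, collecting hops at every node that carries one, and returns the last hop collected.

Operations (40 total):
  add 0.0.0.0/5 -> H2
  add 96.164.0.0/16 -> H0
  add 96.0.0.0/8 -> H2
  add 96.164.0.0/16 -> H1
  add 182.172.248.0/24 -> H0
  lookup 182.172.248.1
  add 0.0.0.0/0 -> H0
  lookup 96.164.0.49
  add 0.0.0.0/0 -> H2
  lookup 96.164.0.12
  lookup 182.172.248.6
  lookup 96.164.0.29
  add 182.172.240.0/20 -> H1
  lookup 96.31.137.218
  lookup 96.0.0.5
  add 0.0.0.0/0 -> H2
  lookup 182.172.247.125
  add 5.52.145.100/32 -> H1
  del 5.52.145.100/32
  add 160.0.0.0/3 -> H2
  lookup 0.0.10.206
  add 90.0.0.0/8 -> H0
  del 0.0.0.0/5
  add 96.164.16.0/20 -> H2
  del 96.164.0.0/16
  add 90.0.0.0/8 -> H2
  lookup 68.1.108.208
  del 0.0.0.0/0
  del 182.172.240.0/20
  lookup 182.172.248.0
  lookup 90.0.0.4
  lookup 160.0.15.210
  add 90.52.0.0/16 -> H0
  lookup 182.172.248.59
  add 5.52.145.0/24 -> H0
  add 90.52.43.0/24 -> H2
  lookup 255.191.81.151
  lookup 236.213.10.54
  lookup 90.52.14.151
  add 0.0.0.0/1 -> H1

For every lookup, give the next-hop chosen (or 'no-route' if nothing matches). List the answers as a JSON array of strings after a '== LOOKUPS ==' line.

Apply in order:
  + 0.0.0.0/5 (H2) depth=5
  + 96.164.0.0/16 (H0) depth=16
  + 96.0.0.0/8 (H2) depth=8
  + 96.164.0.0/16 (H1) depth=16
  + 182.172.248.0/24 (H0) depth=24
  lookup 182.172.248.1: bits 101101101010110011111000 walk d0:-→d1:-→d2:-→d3:-→d4:-→d5:-→d6:-→d7:-→d8:-→d9:-→d10:-→d11:-→d12:-→d13:-→d14:-→d15:-→d16:-→d17:-→d18:-→d19:-→d20:-→d21:-→d22:-→d23:-→d24:H0 -> H0
  + 0.0.0.0/0 (H0) depth=0
  lookup 96.164.0.49: bits 0110000010100100 walk d0:H0→d1:-→d2:-→d3:-→d4:-→d5:-→d6:-→d7:-→d8:H2→d9:-→d10:-→d11:-→d12:-→d13:-→d14:-→d15:-→d16:H1 -> H1
  + 0.0.0.0/0 (H2) depth=0
  lookup 96.164.0.12: bits 0110000010100100 walk d0:H2→d1:-→d2:-→d3:-→d4:-→d5:-→d6:-→d7:-→d8:H2→d9:-→d10:-→d11:-→d12:-→d13:-→d14:-→d15:-→d16:H1 -> H1
  lookup 182.172.248.6: bits 101101101010110011111000 walk d0:H2→d1:-→d2:-→d3:-→d4:-→d5:-→d6:-→d7:-→d8:-→d9:-→d10:-→d11:-→d12:-→d13:-→d14:-→d15:-→d16:-→d17:-→d18:-→d19:-→d20:-→d21:-→d22:-→d23:-→d24:H0 -> H0
  lookup 96.164.0.29: bits 0110000010100100 walk d0:H2→d1:-→d2:-→d3:-→d4:-→d5:-→d6:-→d7:-→d8:H2→d9:-→d10:-→d11:-→d12:-→d13:-→d14:-→d15:-→d16:H1 -> H1
  + 182.172.240.0/20 (H1) depth=20
  lookup 96.31.137.218: bits 01100000 walk d0:H2→d1:-→d2:-→d3:-→d4:-→d5:-→d6:-→d7:-→d8:H2 -> H2
  lookup 96.0.0.5: bits 01100000 walk d0:H2→d1:-→d2:-→d3:-→d4:-→d5:-→d6:-→d7:-→d8:H2 -> H2
  + 0.0.0.0/0 (H2) depth=0
  lookup 182.172.247.125: bits 10110110101011001111 walk d0:H2→d1:-→d2:-→d3:-→d4:-→d5:-→d6:-→d7:-→d8:-→d9:-→d10:-→d11:-→d12:-→d13:-→d14:-→d15:-→d16:-→d17:-→d18:-→d19:-→d20:H1 -> H1
  + 5.52.145.100/32 (H1) depth=32
  del 5.52.145.100/32 (clear depth 32)
  + 160.0.0.0/3 (H2) depth=3
  lookup 0.0.10.206: bits 00000 walk d0:H2→d1:-→d2:-→d3:-→d4:-→d5:H2 -> H2
  + 90.0.0.0/8 (H0) depth=8
  del 0.0.0.0/5 (clear depth 5)
  + 96.164.16.0/20 (H2) depth=20
  del 96.164.0.0/16 (clear depth 16)
  + 90.0.0.0/8 (H2) depth=8
  lookup 68.1.108.208: bits 010 walk d0:H2→d1:-→d2:-→d3:- -> H2
  del 0.0.0.0/0 (clear depth 0)
  del 182.172.240.0/20 (clear depth 20)
  lookup 182.172.248.0: bits 101101101010110011111000 walk d0:-→d1:-→d2:-→d3:H2→d4:-→d5:-→d6:-→d7:-→d8:-→d9:-→d10:-→d11:-→d12:-→d13:-→d14:-→d15:-→d16:-→d17:-→d18:-→d19:-→d20:-→d21:-→d22:-→d23:-→d24:H0 -> H0
  lookup 90.0.0.4: bits 01011010 walk d0:-→d1:-→d2:-→d3:-→d4:-→d5:-→d6:-→d7:-→d8:H2 -> H2
  lookup 160.0.15.210: bits 101 walk d0:-→d1:-→d2:-→d3:H2 -> H2
  + 90.52.0.0/16 (H0) depth=16
  lookup 182.172.248.59: bits 101101101010110011111000 walk d0:-→d1:-→d2:-→d3:H2→d4:-→d5:-→d6:-→d7:-→d8:-→d9:-→d10:-→d11:-→d12:-→d13:-→d14:-→d15:-→d16:-→d17:-→d18:-→d19:-→d20:-→d21:-→d22:-→d23:-→d24:H0 -> H0
  + 5.52.145.0/24 (H0) depth=24
  + 90.52.43.0/24 (H2) depth=24
  lookup 255.191.81.151: bits 1 walk d0:-→d1:- -> no-route
  lookup 236.213.10.54: bits 1 walk d0:-→d1:- -> no-route
  lookup 90.52.14.151: bits 010110100011010000 walk d0:-→d1:-→d2:-→d3:-→d4:-→d5:-→d6:-→d7:-→d8:H2→d9:-→d10:-→d11:-→d12:-→d13:-→d14:-→d15:-→d16:H0→d17:-→d18:- -> H0
  + 0.0.0.0/1 (H1) depth=1

== LOOKUPS ==
["H0","H1","H1","H0","H1","H2","H2","H1","H2","H2","H0","H2","H2","H0","no-route","no-route","H0"]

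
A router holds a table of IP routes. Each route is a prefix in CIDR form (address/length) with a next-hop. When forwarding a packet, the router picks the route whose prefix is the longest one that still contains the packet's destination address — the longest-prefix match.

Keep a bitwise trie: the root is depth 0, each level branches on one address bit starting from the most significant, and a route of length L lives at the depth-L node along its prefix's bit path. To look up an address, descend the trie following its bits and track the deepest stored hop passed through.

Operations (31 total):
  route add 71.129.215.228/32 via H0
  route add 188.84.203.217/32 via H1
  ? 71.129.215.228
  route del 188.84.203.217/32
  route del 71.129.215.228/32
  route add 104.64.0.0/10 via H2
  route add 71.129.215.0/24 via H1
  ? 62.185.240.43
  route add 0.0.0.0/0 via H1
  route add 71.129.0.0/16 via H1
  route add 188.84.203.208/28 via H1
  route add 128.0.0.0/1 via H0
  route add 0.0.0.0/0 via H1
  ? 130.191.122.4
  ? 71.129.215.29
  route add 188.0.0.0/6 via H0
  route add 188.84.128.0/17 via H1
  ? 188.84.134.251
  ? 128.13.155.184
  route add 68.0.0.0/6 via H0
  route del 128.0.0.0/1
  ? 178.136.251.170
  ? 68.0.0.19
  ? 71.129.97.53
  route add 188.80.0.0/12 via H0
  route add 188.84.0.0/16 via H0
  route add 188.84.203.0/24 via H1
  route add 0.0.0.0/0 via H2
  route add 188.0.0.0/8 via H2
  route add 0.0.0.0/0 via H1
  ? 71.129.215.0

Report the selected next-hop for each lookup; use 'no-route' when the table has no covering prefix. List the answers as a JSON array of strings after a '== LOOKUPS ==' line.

Apply in order:
  add 71.129.215.228/32 -> H0 at depth 32
  add 188.84.203.217/32 -> H1 at depth 32
  lookup 71.129.215.228: bits 01000111100000011101011111100100 walk d0:-→d1:-→d2:-→d3:-→d4:-→d5:-→d6:-→d7:-→d8:-→d9:-→d10:-→d11:-→d12:-→d13:-→d14:-→d15:-→d16:-→d17:-→d18:-→d19:-→d20:-→d21:-→d22:-→d23:-→d24:-→d25:-→d26:-→d27:-→d28:-→d29:-→d30:-→d31:-→d32:H0 -> H0
  del 188.84.203.217/32 (clear depth 32)
  del 71.129.215.228/32 (clear depth 32)
  add 104.64.0.0/10 -> H2 at depth 10
  add 71.129.215.0/24 -> H1 at depth 24
  lookup 62.185.240.43: bits 0 walk d0:-→d1:- -> no-route
  add 0.0.0.0/0 -> H1 at depth 0
  add 71.129.0.0/16 -> H1 at depth 16
  add 188.84.203.208/28 -> H1 at depth 28
  add 128.0.0.0/1 -> H0 at depth 1
  add 0.0.0.0/0 -> H1 at depth 0
  lookup 130.191.122.4: bits 10 walk d0:H1→d1:H0→d2:- -> H0
  lookup 71.129.215.29: bits 010001111000000111010111 walk d0:H1→d1:-→d2:-→d3:-→d4:-→d5:-→d6:-→d7:-→d8:-→d9:-→d10:-→d11:-→d12:-→d13:-→d14:-→d15:-→d16:H1→d17:-→d18:-→d19:-→d20:-→d21:-→d22:-→d23:-→d24:H1 -> H1
  add 188.0.0.0/6 -> H0 at depth 6
  add 188.84.128.0/17 -> H1 at depth 17
  lookup 188.84.134.251: bits 10111100010101001 walk d0:H1→d1:H0→d2:-→d3:-→d4:-→d5:-→d6:H0→d7:-→d8:-→d9:-→d10:-→d11:-→d12:-→d13:-→d14:-→d15:-→d16:-→d17:H1 -> H1
  lookup 128.13.155.184: bits 10 walk d0:H1→d1:H0→d2:- -> H0
  add 68.0.0.0/6 -> H0 at depth 6
  del 128.0.0.0/1 (clear depth 1)
  lookup 178.136.251.170: bits 1011 walk d0:H1→d1:-→d2:-→d3:-→d4:- -> H1
  lookup 68.0.0.19: bits 010001 walk d0:H1→d1:-→d2:-→d3:-→d4:-→d5:-→d6:H0 -> H0
  lookup 71.129.97.53: bits 0100011110000001 walk d0:H1→d1:-→d2:-→d3:-→d4:-→d5:-→d6:H0→d7:-→d8:-→d9:-→d10:-→d11:-→d12:-→d13:-→d14:-→d15:-→d16:H1 -> H1
  add 188.80.0.0/12 -> H0 at depth 12
  add 188.84.0.0/16 -> H0 at depth 16
  add 188.84.203.0/24 -> H1 at depth 24
  add 0.0.0.0/0 -> H2 at depth 0
  add 188.0.0.0/8 -> H2 at depth 8
  add 0.0.0.0/0 -> H1 at depth 0
  lookup 71.129.215.0: bits 010001111000000111010111 walk d0:H1→d1:-→d2:-→d3:-→d4:-→d5:-→d6:H0→d7:-→d8:-→d9:-→d10:-→d11:-→d12:-→d13:-→d14:-→d15:-→d16:H1→d17:-→d18:-→d19:-→d20:-→d21:-→d22:-→d23:-→d24:H1 -> H1

== LOOKUPS ==
["H0","no-route","H0","H1","H1","H0","H1","H0","H1","H1"]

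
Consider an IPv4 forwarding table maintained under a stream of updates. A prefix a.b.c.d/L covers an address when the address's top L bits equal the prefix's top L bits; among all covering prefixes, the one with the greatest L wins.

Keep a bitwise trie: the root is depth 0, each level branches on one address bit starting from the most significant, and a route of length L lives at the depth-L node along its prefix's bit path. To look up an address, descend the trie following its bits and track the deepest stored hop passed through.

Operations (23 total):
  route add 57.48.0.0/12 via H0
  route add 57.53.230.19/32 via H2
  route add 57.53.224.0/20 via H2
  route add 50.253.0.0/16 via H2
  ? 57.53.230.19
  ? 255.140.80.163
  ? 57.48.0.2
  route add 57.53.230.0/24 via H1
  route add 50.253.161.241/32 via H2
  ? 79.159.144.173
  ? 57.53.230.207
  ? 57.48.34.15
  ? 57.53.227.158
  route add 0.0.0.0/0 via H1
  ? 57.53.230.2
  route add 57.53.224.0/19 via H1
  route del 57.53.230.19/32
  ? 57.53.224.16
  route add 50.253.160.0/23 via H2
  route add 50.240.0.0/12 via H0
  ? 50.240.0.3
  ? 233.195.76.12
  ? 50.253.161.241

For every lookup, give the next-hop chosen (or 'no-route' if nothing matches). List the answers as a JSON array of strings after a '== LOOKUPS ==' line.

Process each operation:
  add 57.48.0.0/12 -> H0 at depth 12
  add 57.53.230.19/32 -> H2 at depth 32
  add 57.53.224.0/20 -> H2 at depth 20
  add 50.253.0.0/16 -> H2 at depth 16
  Q 57.53.230.19: descend 00111001001101011110011000010011 ; hops seen [H0,H2,H2] ; pick H2
  Q 255.140.80.163: descend ε ; hops seen [∅] ; pick no-route
  Q 57.48.0.2: descend 0011100100110 ; hops seen [H0] ; pick H0
  add 57.53.230.0/24 -> H1 at depth 24
  add 50.253.161.241/32 -> H2 at depth 32
  Q 79.159.144.173: descend 0 ; hops seen [∅] ; pick no-route
  Q 57.53.230.207: descend 001110010011010111100110 ; hops seen [H0,H2,H1] ; pick H1
  Q 57.48.34.15: descend 0011100100110 ; hops seen [H0] ; pick H0
  Q 57.53.227.158: descend 001110010011010111100 ; hops seen [H0,H2] ; pick H2
  add 0.0.0.0/0 -> H1 at depth 0
  Q 57.53.230.2: descend 001110010011010111100110000 ; hops seen [H1,H0,H2,H1] ; pick H1
  add 57.53.224.0/19 -> H1 at depth 19
  del 57.53.230.19/32 (clear depth 32)
  Q 57.53.224.16: descend 001110010011010111100 ; hops seen [H1,H0,H1,H2] ; pick H2
  add 50.253.160.0/23 -> H2 at depth 23
  add 50.240.0.0/12 -> H0 at depth 12
  Q 50.240.0.3: descend 001100101111 ; hops seen [H1,H0] ; pick H0
  Q 233.195.76.12: descend ε ; hops seen [H1] ; pick H1
  Q 50.253.161.241: descend 00110010111111011010000111110001 ; hops seen [H1,H0,H2,H2,H2] ; pick H2

== LOOKUPS ==
["H2","no-route","H0","no-route","H1","H0","H2","H1","H2","H0","H1","H2"]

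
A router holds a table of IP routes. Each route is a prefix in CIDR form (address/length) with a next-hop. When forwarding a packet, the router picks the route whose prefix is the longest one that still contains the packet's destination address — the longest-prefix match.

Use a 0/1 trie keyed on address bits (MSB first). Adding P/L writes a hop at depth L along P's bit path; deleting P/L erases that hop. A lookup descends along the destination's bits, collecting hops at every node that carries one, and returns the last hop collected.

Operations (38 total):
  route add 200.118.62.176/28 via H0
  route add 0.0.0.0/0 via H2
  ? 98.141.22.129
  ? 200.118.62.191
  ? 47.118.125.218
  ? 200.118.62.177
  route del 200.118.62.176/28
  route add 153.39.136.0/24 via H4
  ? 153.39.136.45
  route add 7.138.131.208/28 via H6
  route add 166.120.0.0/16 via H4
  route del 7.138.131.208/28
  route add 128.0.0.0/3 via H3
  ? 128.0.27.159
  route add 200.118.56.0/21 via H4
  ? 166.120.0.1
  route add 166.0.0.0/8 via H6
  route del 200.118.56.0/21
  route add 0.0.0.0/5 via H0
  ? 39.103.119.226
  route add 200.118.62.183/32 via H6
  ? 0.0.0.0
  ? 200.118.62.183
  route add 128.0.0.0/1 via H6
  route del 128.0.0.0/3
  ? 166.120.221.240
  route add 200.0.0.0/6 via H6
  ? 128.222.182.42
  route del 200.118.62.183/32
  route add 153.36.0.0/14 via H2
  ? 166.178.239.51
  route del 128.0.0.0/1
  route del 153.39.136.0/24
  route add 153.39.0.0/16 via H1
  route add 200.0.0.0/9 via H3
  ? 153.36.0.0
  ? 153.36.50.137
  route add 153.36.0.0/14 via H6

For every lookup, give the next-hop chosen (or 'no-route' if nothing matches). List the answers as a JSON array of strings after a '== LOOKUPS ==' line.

Process each operation:
  + 200.118.62.176/28 (H0) depth=28
  + 0.0.0.0/0 (H2) depth=0
  lookup 98.141.22.129: bits ε walk d0:H2 -> H2
  lookup 200.118.62.191: bits 1100100001110110001111101011 walk d0:H2→d1:-→d2:-→d3:-→d4:-→d5:-→d6:-→d7:-→d8:-→d9:-→d10:-→d11:-→d12:-→d13:-→d14:-→d15:-→d16:-→d17:-→d18:-→d19:-→d20:-→d21:-→d22:-→d23:-→d24:-→d25:-→d26:-→d27:-→d28:H0 -> H0
  lookup 47.118.125.218: bits ε walk d0:H2 -> H2
  lookup 200.118.62.177: bits 1100100001110110001111101011 walk d0:H2→d1:-→d2:-→d3:-→d4:-→d5:-→d6:-→d7:-→d8:-→d9:-→d10:-→d11:-→d12:-→d13:-→d14:-→d15:-→d16:-→d17:-→d18:-→d19:-→d20:-→d21:-→d22:-→d23:-→d24:-→d25:-→d26:-→d27:-→d28:H0 -> H0
  - 200.118.62.176/28 clear@28
  + 153.39.136.0/24 (H4) depth=24
  lookup 153.39.136.45: bits 100110010010011110001000 walk d0:H2→d1:-→d2:-→d3:-→d4:-→d5:-→d6:-→d7:-→d8:-→d9:-→d10:-→d11:-→d12:-→d13:-→d14:-→d15:-→d16:-→d17:-→d18:-→d19:-→d20:-→d21:-→d22:-→d23:-→d24:H4 -> H4
  + 7.138.131.208/28 (H6) depth=28
  + 166.120.0.0/16 (H4) depth=16
  - 7.138.131.208/28 clear@28
  + 128.0.0.0/3 (H3) depth=3
  lookup 128.0.27.159: bits 100 walk d0:H2→d1:-→d2:-→d3:H3 -> H3
  + 200.118.56.0/21 (H4) depth=21
  lookup 166.120.0.1: bits 1010011001111000 walk d0:H2→d1:-→d2:-→d3:-→d4:-→d5:-→d6:-→d7:-→d8:-→d9:-→d10:-→d11:-→d12:-→d13:-→d14:-→d15:-→d16:H4 -> H4
  + 166.0.0.0/8 (H6) depth=8
  - 200.118.56.0/21 clear@21
  + 0.0.0.0/5 (H0) depth=5
  lookup 39.103.119.226: bits 00 walk d0:H2→d1:-→d2:- -> H2
  + 200.118.62.183/32 (H6) depth=32
  lookup 0.0.0.0: bits 00000 walk d0:H2→d1:-→d2:-→d3:-→d4:-→d5:H0 -> H0
  lookup 200.118.62.183: bits 11001000011101100011111010110111 walk d0:H2→d1:-→d2:-→d3:-→d4:-→d5:-→d6:-→d7:-→d8:-→d9:-→d10:-→d11:-→d12:-→d13:-→d14:-→d15:-→d16:-→d17:-→d18:-→d19:-→d20:-→d21:-→d22:-→d23:-→d24:-→d25:-→d26:-→d27:-→d28:-→d29:-→d30:-→d31:-→d32:H6 -> H6
  + 128.0.0.0/1 (H6) depth=1
  - 128.0.0.0/3 clear@3
  lookup 166.120.221.240: bits 1010011001111000 walk d0:H2→d1:H6→d2:-→d3:-→d4:-→d5:-→d6:-→d7:-→d8:H6→d9:-→d10:-→d11:-→d12:-→d13:-→d14:-→d15:-→d16:H4 -> H4
  + 200.0.0.0/6 (H6) depth=6
  lookup 128.222.182.42: bits 100 walk d0:H2→d1:H6→d2:-→d3:- -> H6
  - 200.118.62.183/32 clear@32
  + 153.36.0.0/14 (H2) depth=14
  lookup 166.178.239.51: bits 10100110 walk d0:H2→d1:H6→d2:-→d3:-→d4:-→d5:-→d6:-→d7:-→d8:H6 -> H6
  - 128.0.0.0/1 clear@1
  - 153.39.136.0/24 clear@24
  + 153.39.0.0/16 (H1) depth=16
  + 200.0.0.0/9 (H3) depth=9
  lookup 153.36.0.0: bits 10011001001001 walk d0:H2→d1:-→d2:-→d3:-→d4:-→d5:-→d6:-→d7:-→d8:-→d9:-→d10:-→d11:-→d12:-→d13:-→d14:H2 -> H2
  lookup 153.36.50.137: bits 10011001001001 walk d0:H2→d1:-→d2:-→d3:-→d4:-→d5:-→d6:-→d7:-→d8:-→d9:-→d10:-→d11:-→d12:-→d13:-→d14:H2 -> H2
  + 153.36.0.0/14 (H6) depth=14

== LOOKUPS ==
["H2","H0","H2","H0","H4","H3","H4","H2","H0","H6","H4","H6","H6","H2","H2"]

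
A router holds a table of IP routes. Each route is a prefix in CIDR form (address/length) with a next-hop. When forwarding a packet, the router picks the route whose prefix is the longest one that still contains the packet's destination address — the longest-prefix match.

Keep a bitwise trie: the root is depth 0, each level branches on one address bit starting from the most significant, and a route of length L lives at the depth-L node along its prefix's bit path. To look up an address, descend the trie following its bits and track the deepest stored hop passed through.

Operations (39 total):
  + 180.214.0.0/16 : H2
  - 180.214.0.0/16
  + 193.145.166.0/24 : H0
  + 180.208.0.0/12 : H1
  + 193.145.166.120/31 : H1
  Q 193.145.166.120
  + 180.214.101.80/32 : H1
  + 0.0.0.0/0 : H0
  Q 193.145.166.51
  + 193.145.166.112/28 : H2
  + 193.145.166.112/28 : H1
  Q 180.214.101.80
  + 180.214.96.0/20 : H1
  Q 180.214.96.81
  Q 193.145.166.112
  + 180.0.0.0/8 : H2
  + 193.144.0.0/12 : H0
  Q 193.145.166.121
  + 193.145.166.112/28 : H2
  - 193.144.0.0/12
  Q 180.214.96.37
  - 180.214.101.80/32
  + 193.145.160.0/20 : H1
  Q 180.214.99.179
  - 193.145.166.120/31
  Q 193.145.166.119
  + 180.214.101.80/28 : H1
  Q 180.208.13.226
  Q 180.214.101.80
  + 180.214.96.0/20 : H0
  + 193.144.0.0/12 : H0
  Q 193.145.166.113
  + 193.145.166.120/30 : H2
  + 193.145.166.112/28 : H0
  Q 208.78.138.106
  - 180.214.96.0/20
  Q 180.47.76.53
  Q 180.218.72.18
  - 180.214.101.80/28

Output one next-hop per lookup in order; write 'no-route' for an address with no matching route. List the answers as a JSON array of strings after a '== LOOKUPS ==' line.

Apply in order:
  + 180.214.0.0/16 (H2) depth=16
  del 180.214.0.0/16 (clear depth 16)
  + 193.145.166.0/24 (H0) depth=24
  + 180.208.0.0/12 (H1) depth=12
  + 193.145.166.120/31 (H1) depth=31
  Q 193.145.166.120: descend 1100000110010001101001100111100 ; hops seen [H0,H1] ; pick H1
  + 180.214.101.80/32 (H1) depth=32
  + 0.0.0.0/0 (H0) depth=0
  Q 193.145.166.51: descend 1100000110010001101001100 ; hops seen [H0,H0] ; pick H0
  + 193.145.166.112/28 (H2) depth=28
  + 193.145.166.112/28 (H1) depth=28
  Q 180.214.101.80: descend 10110100110101100110010101010000 ; hops seen [H0,H1,H1] ; pick H1
  + 180.214.96.0/20 (H1) depth=20
  Q 180.214.96.81: descend 101101001101011001100 ; hops seen [H0,H1,H1] ; pick H1
  Q 193.145.166.112: descend 1100000110010001101001100111 ; hops seen [H0,H0,H1] ; pick H1
  + 180.0.0.0/8 (H2) depth=8
  + 193.144.0.0/12 (H0) depth=12
  Q 193.145.166.121: descend 1100000110010001101001100111100 ; hops seen [H0,H0,H0,H1,H1] ; pick H1
  + 193.145.166.112/28 (H2) depth=28
  del 193.144.0.0/12 (clear depth 12)
  Q 180.214.96.37: descend 101101001101011001100 ; hops seen [H0,H2,H1,H1] ; pick H1
  del 180.214.101.80/32 (clear depth 32)
  + 193.145.160.0/20 (H1) depth=20
  Q 180.214.99.179: descend 101101001101011001100 ; hops seen [H0,H2,H1,H1] ; pick H1
  del 193.145.166.120/31 (clear depth 31)
  Q 193.145.166.119: descend 1100000110010001101001100111 ; hops seen [H0,H1,H0,H2] ; pick H2
  + 180.214.101.80/28 (H1) depth=28
  Q 180.208.13.226: descend 1011010011010 ; hops seen [H0,H2,H1] ; pick H1
  Q 180.214.101.80: descend 10110100110101100110010101010000 ; hops seen [H0,H2,H1,H1,H1] ; pick H1
  + 180.214.96.0/20 (H0) depth=20
  + 193.144.0.0/12 (H0) depth=12
  Q 193.145.166.113: descend 1100000110010001101001100111 ; hops seen [H0,H0,H1,H0,H2] ; pick H2
  + 193.145.166.120/30 (H2) depth=30
  + 193.145.166.112/28 (H0) depth=28
  Q 208.78.138.106: descend 110 ; hops seen [H0] ; pick H0
  del 180.214.96.0/20 (clear depth 20)
  Q 180.47.76.53: descend 10110100 ; hops seen [H0,H2] ; pick H2
  Q 180.218.72.18: descend 101101001101 ; hops seen [H0,H2,H1] ; pick H1
  del 180.214.101.80/28 (clear depth 28)

== LOOKUPS ==
["H1","H0","H1","H1","H1","H1","H1","H1","H2","H1","H1","H2","H0","H2","H1"]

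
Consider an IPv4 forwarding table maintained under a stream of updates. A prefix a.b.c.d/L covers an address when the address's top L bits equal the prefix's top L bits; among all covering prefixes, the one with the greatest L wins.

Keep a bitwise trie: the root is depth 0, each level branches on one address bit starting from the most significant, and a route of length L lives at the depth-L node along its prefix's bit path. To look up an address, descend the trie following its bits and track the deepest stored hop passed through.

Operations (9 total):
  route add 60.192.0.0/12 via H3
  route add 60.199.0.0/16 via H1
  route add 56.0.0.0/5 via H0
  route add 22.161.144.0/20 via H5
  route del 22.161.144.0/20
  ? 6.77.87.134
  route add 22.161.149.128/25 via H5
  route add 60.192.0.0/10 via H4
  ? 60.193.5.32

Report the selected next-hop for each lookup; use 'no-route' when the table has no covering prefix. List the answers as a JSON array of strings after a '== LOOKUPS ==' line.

Trace:
  add 60.192.0.0/12 -> H3 at depth 12
  add 60.199.0.0/16 -> H1 at depth 16
  add 56.0.0.0/5 -> H0 at depth 5
  add 22.161.144.0/20 -> H5 at depth 20
  - 22.161.144.0/20 clear@20
  lookup 6.77.87.134: bits 000 walk d0:-→d1:-→d2:-→d3:- -> no-route
  add 22.161.149.128/25 -> H5 at depth 25
  add 60.192.0.0/10 -> H4 at depth 10
  lookup 60.193.5.32: bits 0011110011000 walk d0:-→d1:-→d2:-→d3:-→d4:-→d5:H0→d6:-→d7:-→d8:-→d9:-→d10:H4→d11:-→d12:H3→d13:- -> H3

== LOOKUPS ==
["no-route","H3"]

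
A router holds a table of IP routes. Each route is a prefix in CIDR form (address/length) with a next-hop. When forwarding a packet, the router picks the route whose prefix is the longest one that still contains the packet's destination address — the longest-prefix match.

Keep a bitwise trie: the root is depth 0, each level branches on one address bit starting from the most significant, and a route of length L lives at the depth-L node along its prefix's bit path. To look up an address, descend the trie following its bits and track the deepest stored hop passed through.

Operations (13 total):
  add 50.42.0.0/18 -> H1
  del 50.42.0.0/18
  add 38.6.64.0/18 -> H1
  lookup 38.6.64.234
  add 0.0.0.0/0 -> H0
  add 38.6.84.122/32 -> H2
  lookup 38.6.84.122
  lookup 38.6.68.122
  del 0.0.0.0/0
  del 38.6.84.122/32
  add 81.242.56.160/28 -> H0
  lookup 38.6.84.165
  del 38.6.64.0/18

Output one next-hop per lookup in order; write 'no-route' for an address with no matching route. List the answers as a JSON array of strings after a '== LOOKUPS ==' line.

Trace:
  add 50.42.0.0/18 -> H1 at depth 18
  del 50.42.0.0/18 (clear depth 18)
  add 38.6.64.0/18 -> H1 at depth 18
  lookup 38.6.64.234: bits 001001100000011001 walk d0:-→d1:-→d2:-→d3:-→d4:-→d5:-→d6:-→d7:-→d8:-→d9:-→d10:-→d11:-→d12:-→d13:-→d14:-→d15:-→d16:-→d17:-→d18:H1 -> H1
  add 0.0.0.0/0 -> H0 at depth 0
  add 38.6.84.122/32 -> H2 at depth 32
  lookup 38.6.84.122: bits 00100110000001100101010001111010 walk d0:H0→d1:-→d2:-→d3:-→d4:-→d5:-→d6:-→d7:-→d8:-→d9:-→d10:-→d11:-→d12:-→d13:-→d14:-→d15:-→d16:-→d17:-→d18:H1→d19:-→d20:-→d21:-→d22:-→d23:-→d24:-→d25:-→d26:-→d27:-→d28:-→d29:-→d30:-→d31:-→d32:H2 -> H2
  lookup 38.6.68.122: bits 0010011000000110010 walk d0:H0→d1:-→d2:-→d3:-→d4:-→d5:-→d6:-→d7:-→d8:-→d9:-→d10:-→d11:-→d12:-→d13:-→d14:-→d15:-→d16:-→d17:-→d18:H1→d19:- -> H1
  del 0.0.0.0/0 (clear depth 0)
  del 38.6.84.122/32 (clear depth 32)
  add 81.242.56.160/28 -> H0 at depth 28
  lookup 38.6.84.165: bits 001001100000011001010100 walk d0:-→d1:-→d2:-→d3:-→d4:-→d5:-→d6:-→d7:-→d8:-→d9:-→d10:-→d11:-→d12:-→d13:-→d14:-→d15:-→d16:-→d17:-→d18:H1→d19:-→d20:-→d21:-→d22:-→d23:-→d24:- -> H1
  del 38.6.64.0/18 (clear depth 18)

== LOOKUPS ==
["H1","H2","H1","H1"]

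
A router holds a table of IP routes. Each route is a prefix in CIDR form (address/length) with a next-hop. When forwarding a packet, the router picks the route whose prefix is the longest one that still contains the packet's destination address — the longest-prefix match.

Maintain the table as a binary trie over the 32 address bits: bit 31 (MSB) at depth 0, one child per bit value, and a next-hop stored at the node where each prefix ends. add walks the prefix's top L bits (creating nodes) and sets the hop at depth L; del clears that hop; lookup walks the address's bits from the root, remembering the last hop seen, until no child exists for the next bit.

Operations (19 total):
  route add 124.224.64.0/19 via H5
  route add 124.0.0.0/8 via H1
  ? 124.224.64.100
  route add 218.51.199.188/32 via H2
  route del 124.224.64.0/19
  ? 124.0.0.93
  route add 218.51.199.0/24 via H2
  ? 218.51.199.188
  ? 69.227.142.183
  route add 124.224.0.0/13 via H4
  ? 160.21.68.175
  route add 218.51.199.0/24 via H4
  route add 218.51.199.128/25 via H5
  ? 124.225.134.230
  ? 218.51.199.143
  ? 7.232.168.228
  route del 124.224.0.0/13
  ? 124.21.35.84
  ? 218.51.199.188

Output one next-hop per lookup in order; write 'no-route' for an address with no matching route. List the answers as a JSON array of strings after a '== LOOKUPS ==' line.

Apply in order:
  + 124.224.64.0/19 (H5) depth=19
  + 124.0.0.0/8 (H1) depth=8
  Q 124.224.64.100: descend 0111110011100000010 ; hops seen [H1,H5] ; pick H5
  + 218.51.199.188/32 (H2) depth=32
  - 124.224.64.0/19 clear@19
  Q 124.0.0.93: descend 01111100 ; hops seen [H1] ; pick H1
  + 218.51.199.0/24 (H2) depth=24
  Q 218.51.199.188: descend 11011010001100111100011110111100 ; hops seen [H2,H2] ; pick H2
  Q 69.227.142.183: descend 01 ; hops seen [∅] ; pick no-route
  + 124.224.0.0/13 (H4) depth=13
  Q 160.21.68.175: descend 1 ; hops seen [∅] ; pick no-route
  + 218.51.199.0/24 (H4) depth=24
  + 218.51.199.128/25 (H5) depth=25
  Q 124.225.134.230: descend 011111001110000 ; hops seen [H1,H4] ; pick H4
  Q 218.51.199.143: descend 11011010001100111100011110 ; hops seen [H4,H5] ; pick H5
  Q 7.232.168.228: descend 0 ; hops seen [∅] ; pick no-route
  - 124.224.0.0/13 clear@13
  Q 124.21.35.84: descend 01111100 ; hops seen [H1] ; pick H1
  Q 218.51.199.188: descend 11011010001100111100011110111100 ; hops seen [H4,H5,H2] ; pick H2

== LOOKUPS ==
["H5","H1","H2","no-route","no-route","H4","H5","no-route","H1","H2"]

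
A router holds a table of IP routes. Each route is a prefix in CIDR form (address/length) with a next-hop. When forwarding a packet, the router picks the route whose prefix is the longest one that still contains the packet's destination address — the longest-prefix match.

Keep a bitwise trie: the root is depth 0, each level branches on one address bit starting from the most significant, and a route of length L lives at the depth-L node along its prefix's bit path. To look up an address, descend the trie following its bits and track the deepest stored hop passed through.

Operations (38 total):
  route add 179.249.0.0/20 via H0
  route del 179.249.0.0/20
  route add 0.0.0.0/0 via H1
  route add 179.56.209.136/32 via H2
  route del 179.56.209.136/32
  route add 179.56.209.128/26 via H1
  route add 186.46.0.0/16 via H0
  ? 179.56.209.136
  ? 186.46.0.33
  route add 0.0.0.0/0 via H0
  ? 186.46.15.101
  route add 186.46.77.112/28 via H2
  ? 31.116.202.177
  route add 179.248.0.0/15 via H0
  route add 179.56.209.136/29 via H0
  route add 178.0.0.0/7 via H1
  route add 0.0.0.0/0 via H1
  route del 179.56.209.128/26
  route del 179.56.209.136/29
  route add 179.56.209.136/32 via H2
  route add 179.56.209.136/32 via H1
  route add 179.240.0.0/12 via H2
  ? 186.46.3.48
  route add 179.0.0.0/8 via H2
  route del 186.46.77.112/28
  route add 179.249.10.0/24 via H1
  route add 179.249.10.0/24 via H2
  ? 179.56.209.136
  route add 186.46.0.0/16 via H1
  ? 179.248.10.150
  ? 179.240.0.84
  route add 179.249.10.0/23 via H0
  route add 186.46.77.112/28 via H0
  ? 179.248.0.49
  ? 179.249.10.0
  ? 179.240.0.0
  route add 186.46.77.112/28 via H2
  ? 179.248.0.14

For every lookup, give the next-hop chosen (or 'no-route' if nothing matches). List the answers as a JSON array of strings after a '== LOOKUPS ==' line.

Apply in order:
  + 179.249.0.0/20 (H0) depth=20
  del 179.249.0.0/20 (clear depth 20)
  + 0.0.0.0/0 (H1) depth=0
  + 179.56.209.136/32 (H2) depth=32
  del 179.56.209.136/32 (clear depth 32)
  + 179.56.209.128/26 (H1) depth=26
  + 186.46.0.0/16 (H0) depth=16
  lookup 179.56.209.136: bits 10110011001110001101000110001000 walk d0:H1→d1:-→d2:-→d3:-→d4:-→d5:-→d6:-→d7:-→d8:-→d9:-→d10:-→d11:-→d12:-→d13:-→d14:-→d15:-→d16:-→d17:-→d18:-→d19:-→d20:-→d21:-→d22:-→d23:-→d24:-→d25:-→d26:H1→d27:-→d28:-→d29:-→d30:-→d31:-→d32:- -> H1
  lookup 186.46.0.33: bits 1011101000101110 walk d0:H1→d1:-→d2:-→d3:-→d4:-→d5:-→d6:-→d7:-→d8:-→d9:-→d10:-→d11:-→d12:-→d13:-→d14:-→d15:-→d16:H0 -> H0
  + 0.0.0.0/0 (H0) depth=0
  lookup 186.46.15.101: bits 1011101000101110 walk d0:H0→d1:-→d2:-→d3:-→d4:-→d5:-→d6:-→d7:-→d8:-→d9:-→d10:-→d11:-→d12:-→d13:-→d14:-→d15:-→d16:H0 -> H0
  + 186.46.77.112/28 (H2) depth=28
  lookup 31.116.202.177: bits ε walk d0:H0 -> H0
  + 179.248.0.0/15 (H0) depth=15
  + 179.56.209.136/29 (H0) depth=29
  + 178.0.0.0/7 (H1) depth=7
  + 0.0.0.0/0 (H1) depth=0
  del 179.56.209.128/26 (clear depth 26)
  del 179.56.209.136/29 (clear depth 29)
  + 179.56.209.136/32 (H2) depth=32
  + 179.56.209.136/32 (H1) depth=32
  + 179.240.0.0/12 (H2) depth=12
  lookup 186.46.3.48: bits 10111010001011100 walk d0:H1→d1:-→d2:-→d3:-→d4:-→d5:-→d6:-→d7:-→d8:-→d9:-→d10:-→d11:-→d12:-→d13:-→d14:-→d15:-→d16:H0→d17:- -> H0
  + 179.0.0.0/8 (H2) depth=8
  del 186.46.77.112/28 (clear depth 28)
  + 179.249.10.0/24 (H1) depth=24
  + 179.249.10.0/24 (H2) depth=24
  lookup 179.56.209.136: bits 10110011001110001101000110001000 walk d0:H1→d1:-→d2:-→d3:-→d4:-→d5:-→d6:-→d7:H1→d8:H2→d9:-→d10:-→d11:-→d12:-→d13:-→d14:-→d15:-→d16:-→d17:-→d18:-→d19:-→d20:-→d21:-→d22:-→d23:-→d24:-→d25:-→d26:-→d27:-→d28:-→d29:-→d30:-→d31:-→d32:H1 -> H1
  + 186.46.0.0/16 (H1) depth=16
  lookup 179.248.10.150: bits 101100111111100 walk d0:H1→d1:-→d2:-→d3:-→d4:-→d5:-→d6:-→d7:H1→d8:H2→d9:-→d10:-→d11:-→d12:H2→d13:-→d14:-→d15:H0 -> H0
  lookup 179.240.0.84: bits 101100111111 walk d0:H1→d1:-→d2:-→d3:-→d4:-→d5:-→d6:-→d7:H1→d8:H2→d9:-→d10:-→d11:-→d12:H2 -> H2
  + 179.249.10.0/23 (H0) depth=23
  + 186.46.77.112/28 (H0) depth=28
  lookup 179.248.0.49: bits 101100111111100 walk d0:H1→d1:-→d2:-→d3:-→d4:-→d5:-→d6:-→d7:H1→d8:H2→d9:-→d10:-→d11:-→d12:H2→d13:-→d14:-→d15:H0 -> H0
  lookup 179.249.10.0: bits 101100111111100100001010 walk d0:H1→d1:-→d2:-→d3:-→d4:-→d5:-→d6:-→d7:H1→d8:H2→d9:-→d10:-→d11:-→d12:H2→d13:-→d14:-→d15:H0→d16:-→d17:-→d18:-→d19:-→d20:-→d21:-→d22:-→d23:H0→d24:H2 -> H2
  lookup 179.240.0.0: bits 101100111111 walk d0:H1→d1:-→d2:-→d3:-→d4:-→d5:-→d6:-→d7:H1→d8:H2→d9:-→d10:-→d11:-→d12:H2 -> H2
  + 186.46.77.112/28 (H2) depth=28
  lookup 179.248.0.14: bits 101100111111100 walk d0:H1→d1:-→d2:-→d3:-→d4:-→d5:-→d6:-→d7:H1→d8:H2→d9:-→d10:-→d11:-→d12:H2→d13:-→d14:-→d15:H0 -> H0

== LOOKUPS ==
["H1","H0","H0","H0","H0","H1","H0","H2","H0","H2","H2","H0"]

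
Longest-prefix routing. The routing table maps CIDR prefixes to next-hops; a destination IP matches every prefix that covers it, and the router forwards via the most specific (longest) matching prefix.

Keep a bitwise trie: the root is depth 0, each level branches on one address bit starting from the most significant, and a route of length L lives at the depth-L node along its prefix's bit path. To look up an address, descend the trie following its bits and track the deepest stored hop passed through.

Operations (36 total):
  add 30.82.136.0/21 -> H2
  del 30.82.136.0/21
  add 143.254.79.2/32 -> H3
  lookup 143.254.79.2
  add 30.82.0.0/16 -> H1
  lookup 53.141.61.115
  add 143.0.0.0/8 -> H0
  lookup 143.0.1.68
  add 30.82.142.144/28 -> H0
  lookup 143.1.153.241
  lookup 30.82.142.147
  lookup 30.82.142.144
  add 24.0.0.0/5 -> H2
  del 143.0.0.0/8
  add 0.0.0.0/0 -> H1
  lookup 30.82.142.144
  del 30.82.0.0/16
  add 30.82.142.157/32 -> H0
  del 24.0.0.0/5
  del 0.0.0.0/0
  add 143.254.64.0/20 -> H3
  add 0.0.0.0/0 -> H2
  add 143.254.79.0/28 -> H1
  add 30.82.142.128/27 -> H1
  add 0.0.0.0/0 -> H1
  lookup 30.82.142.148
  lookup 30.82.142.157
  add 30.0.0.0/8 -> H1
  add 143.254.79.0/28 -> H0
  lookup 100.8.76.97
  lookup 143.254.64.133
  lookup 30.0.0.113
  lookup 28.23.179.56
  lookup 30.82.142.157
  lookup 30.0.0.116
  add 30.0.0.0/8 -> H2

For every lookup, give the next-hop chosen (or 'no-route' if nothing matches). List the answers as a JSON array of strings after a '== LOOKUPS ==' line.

Process each operation:
  add 30.82.136.0/21 -> H2 at depth 21
  - 30.82.136.0/21 clear@21
  add 143.254.79.2/32 -> H3 at depth 32
  ? 143.254.79.2  path d0:-→d1:-→d2:-→d3:-→d4:-→d5:-→d6:-→d7:-→d8:-→d9:-→d10:-→d11:-→d12:-→d13:-→d14:-→d15:-→d16:-→d17:-→d18:-→d19:-→d20:-→d21:-→d22:-→d23:-→d24:-→d25:-→d26:-→d27:-→d28:-→d29:-→d30:-→d31:-→d32:H3  best=H3
  add 30.82.0.0/16 -> H1 at depth 16
  ? 53.141.61.115  path d0:-→d1:-→d2:-  best=no-route
  add 143.0.0.0/8 -> H0 at depth 8
  ? 143.0.1.68  path d0:-→d1:-→d2:-→d3:-→d4:-→d5:-→d6:-→d7:-→d8:H0  best=H0
  add 30.82.142.144/28 -> H0 at depth 28
  ? 143.1.153.241  path d0:-→d1:-→d2:-→d3:-→d4:-→d5:-→d6:-→d7:-→d8:H0  best=H0
  ? 30.82.142.147  path d0:-→d1:-→d2:-→d3:-→d4:-→d5:-→d6:-→d7:-→d8:-→d9:-→d10:-→d11:-→d12:-→d13:-→d14:-→d15:-→d16:H1→d17:-→d18:-→d19:-→d20:-→d21:-→d22:-→d23:-→d24:-→d25:-→d26:-→d27:-→d28:H0  best=H0
  ? 30.82.142.144  path d0:-→d1:-→d2:-→d3:-→d4:-→d5:-→d6:-→d7:-→d8:-→d9:-→d10:-→d11:-→d12:-→d13:-→d14:-→d15:-→d16:H1→d17:-→d18:-→d19:-→d20:-→d21:-→d22:-→d23:-→d24:-→d25:-→d26:-→d27:-→d28:H0  best=H0
  add 24.0.0.0/5 -> H2 at depth 5
  - 143.0.0.0/8 clear@8
  add 0.0.0.0/0 -> H1 at depth 0
  ? 30.82.142.144  path d0:H1→d1:-→d2:-→d3:-→d4:-→d5:H2→d6:-→d7:-→d8:-→d9:-→d10:-→d11:-→d12:-→d13:-→d14:-→d15:-→d16:H1→d17:-→d18:-→d19:-→d20:-→d21:-→d22:-→d23:-→d24:-→d25:-→d26:-→d27:-→d28:H0  best=H0
  - 30.82.0.0/16 clear@16
  add 30.82.142.157/32 -> H0 at depth 32
  - 24.0.0.0/5 clear@5
  - 0.0.0.0/0 clear@0
  add 143.254.64.0/20 -> H3 at depth 20
  add 0.0.0.0/0 -> H2 at depth 0
  add 143.254.79.0/28 -> H1 at depth 28
  add 30.82.142.128/27 -> H1 at depth 27
  add 0.0.0.0/0 -> H1 at depth 0
  ? 30.82.142.148  path d0:H1→d1:-→d2:-→d3:-→d4:-→d5:-→d6:-→d7:-→d8:-→d9:-→d10:-→d11:-→d12:-→d13:-→d14:-→d15:-→d16:-→d17:-→d18:-→d19:-→d20:-→d21:-→d22:-→d23:-→d24:-→d25:-→d26:-→d27:H1→d28:H0  best=H0
  ? 30.82.142.157  path d0:H1→d1:-→d2:-→d3:-→d4:-→d5:-→d6:-→d7:-→d8:-→d9:-→d10:-→d11:-→d12:-→d13:-→d14:-→d15:-→d16:-→d17:-→d18:-→d19:-→d20:-→d21:-→d22:-→d23:-→d24:-→d25:-→d26:-→d27:H1→d28:H0→d29:-→d30:-→d31:-→d32:H0  best=H0
  add 30.0.0.0/8 -> H1 at depth 8
  add 143.254.79.0/28 -> H0 at depth 28
  ? 100.8.76.97  path d0:H1→d1:-  best=H1
  ? 143.254.64.133  path d0:H1→d1:-→d2:-→d3:-→d4:-→d5:-→d6:-→d7:-→d8:-→d9:-→d10:-→d11:-→d12:-→d13:-→d14:-→d15:-→d16:-→d17:-→d18:-→d19:-→d20:H3  best=H3
  ? 30.0.0.113  path d0:H1→d1:-→d2:-→d3:-→d4:-→d5:-→d6:-→d7:-→d8:H1→d9:-  best=H1
  ? 28.23.179.56  path d0:H1→d1:-→d2:-→d3:-→d4:-→d5:-→d6:-  best=H1
  ? 30.82.142.157  path d0:H1→d1:-→d2:-→d3:-→d4:-→d5:-→d6:-→d7:-→d8:H1→d9:-→d10:-→d11:-→d12:-→d13:-→d14:-→d15:-→d16:-→d17:-→d18:-→d19:-→d20:-→d21:-→d22:-→d23:-→d24:-→d25:-→d26:-→d27:H1→d28:H0→d29:-→d30:-→d31:-→d32:H0  best=H0
  ? 30.0.0.116  path d0:H1→d1:-→d2:-→d3:-→d4:-→d5:-→d6:-→d7:-→d8:H1→d9:-  best=H1
  add 30.0.0.0/8 -> H2 at depth 8

== LOOKUPS ==
["H3","no-route","H0","H0","H0","H0","H0","H0","H0","H1","H3","H1","H1","H0","H1"]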